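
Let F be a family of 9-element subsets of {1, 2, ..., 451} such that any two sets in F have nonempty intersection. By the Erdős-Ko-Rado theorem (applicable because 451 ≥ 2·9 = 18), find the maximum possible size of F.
max |F| = C(450, 8) = 39174677916258600

The Erdős-Ko-Rado theorem states: for n ≥ 2k, an intersecting family of k-subsets of an n-element set has size at most C(n − 1, k − 1), with equality for 'star' families {A ⊆ [n] : |A| = k, i ∈ A} (fix an element i). For n = 451, k = 9: C(450, 8) = 39174677916258600.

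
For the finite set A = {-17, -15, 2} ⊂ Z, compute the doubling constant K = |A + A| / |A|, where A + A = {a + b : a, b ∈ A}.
K = |A + A| / |A| = 6/3 = 2

Enumerate A + A = {a + b : a, b ∈ A}. With |A| = 3, there are |A|^2 = 9 ordered sum pairs; collecting distinct values, A + A = {-34, -32, -30, -15, -13, 4}, so |A + A| = 6. Thus K = 6/3 = 2. For comparison, the minimum possible |A + A| over all 3-element sets is 2·3 − 1 = 5 (so min K = 5/3), attained only by arithmetic progressions.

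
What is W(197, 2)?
W(197, 2) = 197 + 1 = 198

A 2-term AP is any pair of integers, so a monochromatic 2-AP exists iff some colour is used at least twice. With 197 colours, the colouring i ↦ i on {1, ..., 197} uses each colour once, avoiding any monochromatic pair, so W(197, 2) > 197. For {1, ..., 198}, pigeonhole forces two integers of the same colour, which form a monochromatic 2-AP. Hence W(197, 2) = 198.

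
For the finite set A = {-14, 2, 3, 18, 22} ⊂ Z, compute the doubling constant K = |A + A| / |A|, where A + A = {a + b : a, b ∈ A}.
K = |A + A| / |A| = 14/5

Enumerate A + A = {a + b : a, b ∈ A}. With |A| = 5, there are |A|^2 = 25 ordered sum pairs; collecting distinct values, A + A = {-28, -12, -11, 4, 5, 6, 8, 20, 21, 24, 25, 36, 40, 44}, so |A + A| = 14. Thus K = 14/5. For comparison, the minimum possible |A + A| over all 5-element sets is 2·5 − 1 = 9 (so min K = 9/5), attained only by arithmetic progressions.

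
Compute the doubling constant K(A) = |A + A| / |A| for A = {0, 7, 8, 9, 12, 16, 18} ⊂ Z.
K = |A + A| / |A| = 23/7

Enumerate A + A = {a + b : a, b ∈ A}. With |A| = 7, there are |A|^2 = 49 ordered sum pairs; collecting distinct values, A + A = {0, 7, 8, 9, 12, 14, 15, 16, 17, 18, 19, 20, 21, 23, 24, 25, 26, 27, 28, 30, 32, 34, 36}, so |A + A| = 23. Thus K = 23/7. For comparison, the minimum possible |A + A| over all 7-element sets is 2·7 − 1 = 13 (so min K = 13/7), attained only by arithmetic progressions.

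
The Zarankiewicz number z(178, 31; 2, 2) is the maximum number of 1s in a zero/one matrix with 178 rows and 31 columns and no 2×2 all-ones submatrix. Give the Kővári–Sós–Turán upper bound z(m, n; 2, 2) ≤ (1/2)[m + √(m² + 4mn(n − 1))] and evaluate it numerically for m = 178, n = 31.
z(178, 31; 2, 2) ≤ (1/2)[178 + √(178² + 4·178·31·30)] = (1/2)[178 + √693844] = 505.4865

Kővári–Sós–Turán: let r_1, ..., r_178 be the row sums and z = Σ r_i the total number of 1s. Each pair of columns can share at most one row with both entries 1 (else a 2×2 all-ones block appears), so Σ_i C(r_i, 2) ≤ C(31, 2) = 465. By convexity Σ_i C(r_i, 2) ≥ 178·C(z/178, 2) = z(z − 178)/(2·178), giving z² − 178z − 178·31·30 ≤ 0 and hence z ≤ (1/2)[178 + √(31684 + 4·165540)] = (1/2)[178 + √693844] ≈ (1/2)(178 + 832.973) = 505.4865.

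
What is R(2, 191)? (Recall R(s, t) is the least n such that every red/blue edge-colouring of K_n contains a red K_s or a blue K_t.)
R(2, 191) = 191

R(2, k) = k for all k ≥ 2: in a 2-colouring of K_k, either some edge is red (a red K_2) or all edges are blue (a blue K_k). And K_{190} coloured all-blue has no blue K_191, so R(2, 191) > 190. Hence R(2, 191) = 191.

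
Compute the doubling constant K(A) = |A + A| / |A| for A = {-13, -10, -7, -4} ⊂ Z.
K = |A + A| / |A| = 7/4

Enumerate A + A = {a + b : a, b ∈ A}. With |A| = 4, there are |A|^2 = 16 ordered sum pairs; collecting distinct values, A + A = {-26, -23, -20, -17, -14, -11, -8}, so |A + A| = 7. Thus K = 7/4. Here |A + A| = 2|A| − 1 = 7, the minimum possible — so K = 7/4 is minimal, which holds iff A is an arithmetic progression.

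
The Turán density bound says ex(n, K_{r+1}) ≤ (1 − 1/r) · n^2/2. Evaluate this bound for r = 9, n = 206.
Turán density bound = (8/9) · 206^2/2 = 169744/9 ≈ 18860.4444

Turán's theorem: ex(n, K_{r+1}) is achieved by the complete r-partite Turán graph T(n, r) with parts as balanced as possible, and is at most (1 − 1/r) · n^2/2. For r = 9, n = 206: the density bound is (8/9) · 42436/2 = 169744/9 ≈ 18860.4444. The integer-valued extremum is e(T(206, 9)) = 18860, which is strictly less than the density bound 169744/9 since 9 ∤ 206 (the parts of T(206, 9) cannot all be equal).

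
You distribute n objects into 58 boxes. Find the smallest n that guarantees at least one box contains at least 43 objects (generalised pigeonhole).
n = (43 − 1)·58 + 1 = 2437

By the generalised pigeonhole principle, to guarantee some box contains ≥ r objects we need more than (r − 1) · k objects total. Threshold: n = (r − 1) · k + 1. With r = 43 and k = 58: n = 42 · 58 + 1 = 2436 + 1 = 2437. For n = 2436 = 42 · 58, we can put exactly 42 objects in every box, avoiding 43 in any single one — so 2437 is tight.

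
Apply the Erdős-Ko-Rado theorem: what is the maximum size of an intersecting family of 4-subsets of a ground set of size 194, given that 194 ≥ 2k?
max |F| = C(193, 3) = 1179616

Erdős-Ko-Rado (1961): when n ≥ 2k, max |F| = C(n−1, k−1). The bound is attained by the star {A : i ∈ A} for any fixed i ∈ [n]. Here C(194−1, 4−1) = C(193, 3) = 1179616.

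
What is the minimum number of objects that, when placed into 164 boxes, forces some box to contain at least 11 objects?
n = (11 − 1)·164 + 1 = 1641

By the generalised pigeonhole principle, to guarantee some box contains ≥ r objects we need more than (r − 1) · k objects total. Threshold: n = (r − 1) · k + 1. With r = 11 and k = 164: n = 10 · 164 + 1 = 1640 + 1 = 1641. For n = 1640 = 10 · 164, we can put exactly 10 objects in every box, avoiding 11 in any single one — so 1641 is tight.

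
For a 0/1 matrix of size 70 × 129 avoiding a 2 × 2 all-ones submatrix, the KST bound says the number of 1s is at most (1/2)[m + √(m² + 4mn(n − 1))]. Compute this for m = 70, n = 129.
z(70, 129; 2, 2) ≤ (1/2)[70 + √(70² + 4·70·129·128)] = (1/2)[70 + √4628260] = 1110.6696

Kővári–Sós–Turán: let r_1, ..., r_70 be the row sums and z = Σ r_i the total number of 1s. Each pair of columns can share at most one row with both entries 1 (else a 2×2 all-ones block appears), so Σ_i C(r_i, 2) ≤ C(129, 2) = 8256. By convexity Σ_i C(r_i, 2) ≥ 70·C(z/70, 2) = z(z − 70)/(2·70), giving z² − 70z − 70·129·128 ≤ 0 and hence z ≤ (1/2)[70 + √(4900 + 4·1155840)] = (1/2)[70 + √4628260] ≈ (1/2)(70 + 2151.3391) = 1110.6696.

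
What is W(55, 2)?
W(55, 2) = 55 + 1 = 56

A 2-term AP is any pair of integers, so a monochromatic 2-AP exists iff some colour is used at least twice. With 55 colours, the colouring i ↦ i on {1, ..., 55} uses each colour once, avoiding any monochromatic pair, so W(55, 2) > 55. For {1, ..., 56}, pigeonhole forces two integers of the same colour, which form a monochromatic 2-AP. Hence W(55, 2) = 56.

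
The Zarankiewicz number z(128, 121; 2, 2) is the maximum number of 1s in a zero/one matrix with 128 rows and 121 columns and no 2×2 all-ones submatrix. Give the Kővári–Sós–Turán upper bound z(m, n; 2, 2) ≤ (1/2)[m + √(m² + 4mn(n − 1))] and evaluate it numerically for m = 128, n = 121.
z(128, 121; 2, 2) ≤ (1/2)[128 + √(128² + 4·128·121·120)] = (1/2)[128 + √7450624] = 1428.7916

Kővári–Sós–Turán: let r_1, ..., r_128 be the row sums and z = Σ r_i the total number of 1s. Each pair of columns can share at most one row with both entries 1 (else a 2×2 all-ones block appears), so Σ_i C(r_i, 2) ≤ C(121, 2) = 7260. By convexity Σ_i C(r_i, 2) ≥ 128·C(z/128, 2) = z(z − 128)/(2·128), giving z² − 128z − 128·121·120 ≤ 0 and hence z ≤ (1/2)[128 + √(16384 + 4·1858560)] = (1/2)[128 + √7450624] ≈ (1/2)(128 + 2729.5831) = 1428.7916.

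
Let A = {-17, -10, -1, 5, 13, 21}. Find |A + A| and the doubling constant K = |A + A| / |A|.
K = |A + A| / |A| = 19/6

Enumerate A + A = {a + b : a, b ∈ A}. With |A| = 6, there are |A|^2 = 36 ordered sum pairs; collecting distinct values, A + A = {-34, -27, -20, -18, -12, -11, -5, -4, -2, 3, 4, 10, 11, 12, 18, 20, 26, 34, 42}, so |A + A| = 19. Thus K = 19/6. For comparison, the minimum possible |A + A| over all 6-element sets is 2·6 − 1 = 11 (so min K = 11/6), attained only by arithmetic progressions.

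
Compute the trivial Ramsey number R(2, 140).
R(2, 140) = 140

R(2, k) = k for all k ≥ 2: in a 2-colouring of K_k, either some edge is red (a red K_2) or all edges are blue (a blue K_k). And K_{139} coloured all-blue has no blue K_140, so R(2, 140) > 139. Hence R(2, 140) = 140.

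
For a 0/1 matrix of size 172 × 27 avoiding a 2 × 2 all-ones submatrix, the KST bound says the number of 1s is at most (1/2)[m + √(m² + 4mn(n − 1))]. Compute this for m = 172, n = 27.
z(172, 27; 2, 2) ≤ (1/2)[172 + √(172² + 4·172·27·26)] = (1/2)[172 + √512560] = 443.9665

Kővári–Sós–Turán: let r_1, ..., r_172 be the row sums and z = Σ r_i the total number of 1s. Each pair of columns can share at most one row with both entries 1 (else a 2×2 all-ones block appears), so Σ_i C(r_i, 2) ≤ C(27, 2) = 351. By convexity Σ_i C(r_i, 2) ≥ 172·C(z/172, 2) = z(z − 172)/(2·172), giving z² − 172z − 172·27·26 ≤ 0 and hence z ≤ (1/2)[172 + √(29584 + 4·120744)] = (1/2)[172 + √512560] ≈ (1/2)(172 + 715.933) = 443.9665.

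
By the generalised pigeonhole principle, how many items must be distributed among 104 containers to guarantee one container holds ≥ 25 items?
n = (25 − 1)·104 + 1 = 2497

By the generalised pigeonhole principle, to guarantee some box contains ≥ r objects we need more than (r − 1) · k objects total. Threshold: n = (r − 1) · k + 1. With r = 25 and k = 104: n = 24 · 104 + 1 = 2496 + 1 = 2497. For n = 2496 = 24 · 104, we can put exactly 24 objects in every box, avoiding 25 in any single one — so 2497 is tight.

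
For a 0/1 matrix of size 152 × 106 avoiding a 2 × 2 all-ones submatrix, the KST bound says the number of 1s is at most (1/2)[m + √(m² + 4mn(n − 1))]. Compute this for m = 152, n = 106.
z(152, 106; 2, 2) ≤ (1/2)[152 + √(152² + 4·152·106·105)] = (1/2)[152 + √6790144] = 1378.8952

Kővári–Sós–Turán: let r_1, ..., r_152 be the row sums and z = Σ r_i the total number of 1s. Each pair of columns can share at most one row with both entries 1 (else a 2×2 all-ones block appears), so Σ_i C(r_i, 2) ≤ C(106, 2) = 5565. By convexity Σ_i C(r_i, 2) ≥ 152·C(z/152, 2) = z(z − 152)/(2·152), giving z² − 152z − 152·106·105 ≤ 0 and hence z ≤ (1/2)[152 + √(23104 + 4·1691760)] = (1/2)[152 + √6790144] ≈ (1/2)(152 + 2605.7905) = 1378.8952.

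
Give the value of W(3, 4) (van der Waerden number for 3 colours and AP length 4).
W(3, 4) = 293

This is a classical value, W(3, 4) = 293, established by combining an explicit 3-colouring of {1, ..., 292} with no monochromatic 4-AP (giving the lower bound W(3, 4) > 292) and a finite case analysis / exhaustive computer search showing every 3-colouring of {1, ..., 293} has such an AP.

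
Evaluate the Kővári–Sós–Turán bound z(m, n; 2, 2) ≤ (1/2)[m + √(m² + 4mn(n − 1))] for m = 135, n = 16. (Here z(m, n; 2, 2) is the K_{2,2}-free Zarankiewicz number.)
z(135, 16; 2, 2) ≤ (1/2)[135 + √(135² + 4·135·16·15)] = (1/2)[135 + √147825] = 259.7401

Kővári–Sós–Turán: let r_1, ..., r_135 be the row sums and z = Σ r_i the total number of 1s. Each pair of columns can share at most one row with both entries 1 (else a 2×2 all-ones block appears), so Σ_i C(r_i, 2) ≤ C(16, 2) = 120. By convexity Σ_i C(r_i, 2) ≥ 135·C(z/135, 2) = z(z − 135)/(2·135), giving z² − 135z − 135·16·15 ≤ 0 and hence z ≤ (1/2)[135 + √(18225 + 4·32400)] = (1/2)[135 + √147825] ≈ (1/2)(135 + 384.4802) = 259.7401.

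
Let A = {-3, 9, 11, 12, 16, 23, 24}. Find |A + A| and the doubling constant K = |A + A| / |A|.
K = |A + A| / |A| = 24/7

Enumerate A + A = {a + b : a, b ∈ A}. With |A| = 7, there are |A|^2 = 49 ordered sum pairs; collecting distinct values, A + A = {-6, 6, 8, 9, 13, 18, 20, 21, 22, 23, 24, 25, 27, 28, 32, 33, 34, 35, 36, 39, 40, 46, 47, 48}, so |A + A| = 24. Thus K = 24/7. For comparison, the minimum possible |A + A| over all 7-element sets is 2·7 − 1 = 13 (so min K = 13/7), attained only by arithmetic progressions.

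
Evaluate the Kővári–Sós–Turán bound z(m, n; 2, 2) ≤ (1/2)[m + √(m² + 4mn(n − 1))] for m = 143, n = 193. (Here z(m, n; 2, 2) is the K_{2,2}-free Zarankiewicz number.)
z(143, 193; 2, 2) ≤ (1/2)[143 + √(143² + 4·143·193·192)] = (1/2)[143 + √21216481] = 2374.5676

Kővári–Sós–Turán: let r_1, ..., r_143 be the row sums and z = Σ r_i the total number of 1s. Each pair of columns can share at most one row with both entries 1 (else a 2×2 all-ones block appears), so Σ_i C(r_i, 2) ≤ C(193, 2) = 18528. By convexity Σ_i C(r_i, 2) ≥ 143·C(z/143, 2) = z(z − 143)/(2·143), giving z² − 143z − 143·193·192 ≤ 0 and hence z ≤ (1/2)[143 + √(20449 + 4·5299008)] = (1/2)[143 + √21216481] ≈ (1/2)(143 + 4606.1351) = 2374.5676.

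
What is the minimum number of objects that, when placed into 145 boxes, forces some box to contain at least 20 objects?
n = (20 − 1)·145 + 1 = 2756

By the generalised pigeonhole principle, to guarantee some box contains ≥ r objects we need more than (r − 1) · k objects total. Threshold: n = (r − 1) · k + 1. With r = 20 and k = 145: n = 19 · 145 + 1 = 2755 + 1 = 2756. For n = 2755 = 19 · 145, we can put exactly 19 objects in every box, avoiding 20 in any single one — so 2756 is tight.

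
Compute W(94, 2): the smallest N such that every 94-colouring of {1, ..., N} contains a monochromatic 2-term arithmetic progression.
W(94, 2) = 94 + 1 = 95

A 2-term AP is any pair of integers, so a monochromatic 2-AP exists iff some colour is used at least twice. With 94 colours, the colouring i ↦ i on {1, ..., 94} uses each colour once, avoiding any monochromatic pair, so W(94, 2) > 94. For {1, ..., 95}, pigeonhole forces two integers of the same colour, which form a monochromatic 2-AP. Hence W(94, 2) = 95.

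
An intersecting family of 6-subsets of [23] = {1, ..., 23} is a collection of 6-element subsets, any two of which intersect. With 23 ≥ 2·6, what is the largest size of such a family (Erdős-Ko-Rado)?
max |F| = C(22, 5) = 26334

The Erdős-Ko-Rado theorem states: for n ≥ 2k, an intersecting family of k-subsets of an n-element set has size at most C(n − 1, k − 1), with equality for 'star' families {A ⊆ [n] : |A| = k, i ∈ A} (fix an element i). For n = 23, k = 6: C(22, 5) = 26334.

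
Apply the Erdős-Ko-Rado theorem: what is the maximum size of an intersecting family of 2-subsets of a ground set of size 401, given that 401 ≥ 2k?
max |F| = C(400, 1) = 400

The Erdős-Ko-Rado theorem states: for n ≥ 2k, an intersecting family of k-subsets of an n-element set has size at most C(n − 1, k − 1), with equality for 'star' families {A ⊆ [n] : |A| = k, i ∈ A} (fix an element i). For n = 401, k = 2: C(400, 1) = 400.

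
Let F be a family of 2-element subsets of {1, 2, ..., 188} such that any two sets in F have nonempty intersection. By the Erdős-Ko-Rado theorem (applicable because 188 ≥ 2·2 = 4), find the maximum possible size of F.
max |F| = C(187, 1) = 187

Erdős-Ko-Rado (1961): when n ≥ 2k, max |F| = C(n−1, k−1). The bound is attained by the star {A : i ∈ A} for any fixed i ∈ [n]. Here C(188−1, 2−1) = C(187, 1) = 187.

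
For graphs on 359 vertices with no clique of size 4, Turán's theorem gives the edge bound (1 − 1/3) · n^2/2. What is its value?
Turán density bound = (2/3) · 359^2/2 = 128881/3 ≈ 42960.3333

Turán's theorem: ex(n, K_{r+1}) is achieved by the complete r-partite Turán graph T(n, r) with parts as balanced as possible, and is at most (1 − 1/r) · n^2/2. For r = 3, n = 359: the density bound is (2/3) · 128881/2 = 128881/3 ≈ 42960.3333. The integer-valued extremum is e(T(359, 3)) = 42960, which is strictly less than the density bound 128881/3 since 3 ∤ 359 (the parts of T(359, 3) cannot all be equal).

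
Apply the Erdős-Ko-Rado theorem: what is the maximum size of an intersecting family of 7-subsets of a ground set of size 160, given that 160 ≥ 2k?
max |F| = C(159, 6) = 20398507129

The Erdős-Ko-Rado theorem states: for n ≥ 2k, an intersecting family of k-subsets of an n-element set has size at most C(n − 1, k − 1), with equality for 'star' families {A ⊆ [n] : |A| = k, i ∈ A} (fix an element i). For n = 160, k = 7: C(159, 6) = 20398507129.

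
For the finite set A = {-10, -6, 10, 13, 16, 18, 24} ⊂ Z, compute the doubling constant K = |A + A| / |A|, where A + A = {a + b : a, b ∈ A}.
K = |A + A| / |A| = 26/7

Enumerate A + A = {a + b : a, b ∈ A}. With |A| = 7, there are |A|^2 = 49 ordered sum pairs; collecting distinct values, A + A = {-20, -16, -12, 0, 3, 4, 6, 7, 8, 10, 12, 14, 18, 20, 23, 26, 28, 29, 31, 32, 34, 36, 37, 40, 42, 48}, so |A + A| = 26. Thus K = 26/7. For comparison, the minimum possible |A + A| over all 7-element sets is 2·7 − 1 = 13 (so min K = 13/7), attained only by arithmetic progressions.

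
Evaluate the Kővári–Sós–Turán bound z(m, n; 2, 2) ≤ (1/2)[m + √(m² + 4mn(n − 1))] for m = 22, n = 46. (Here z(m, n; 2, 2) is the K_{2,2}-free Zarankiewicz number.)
z(22, 46; 2, 2) ≤ (1/2)[22 + √(22² + 4·22·46·45)] = (1/2)[22 + √182644] = 224.6843

Kővári–Sós–Turán: let r_1, ..., r_22 be the row sums and z = Σ r_i the total number of 1s. Each pair of columns can share at most one row with both entries 1 (else a 2×2 all-ones block appears), so Σ_i C(r_i, 2) ≤ C(46, 2) = 1035. By convexity Σ_i C(r_i, 2) ≥ 22·C(z/22, 2) = z(z − 22)/(2·22), giving z² − 22z − 22·46·45 ≤ 0 and hence z ≤ (1/2)[22 + √(484 + 4·45540)] = (1/2)[22 + √182644] ≈ (1/2)(22 + 427.3687) = 224.6843.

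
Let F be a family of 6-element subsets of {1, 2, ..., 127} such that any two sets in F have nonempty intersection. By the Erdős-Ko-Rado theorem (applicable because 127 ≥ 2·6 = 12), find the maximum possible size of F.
max |F| = C(126, 5) = 244222650

Erdős-Ko-Rado (1961): when n ≥ 2k, max |F| = C(n−1, k−1). The bound is attained by the star {A : i ∈ A} for any fixed i ∈ [n]. Here C(127−1, 6−1) = C(126, 5) = 244222650.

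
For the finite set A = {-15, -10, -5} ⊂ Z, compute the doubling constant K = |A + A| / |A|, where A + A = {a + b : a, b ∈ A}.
K = |A + A| / |A| = 5/3

Enumerate A + A = {a + b : a, b ∈ A}. With |A| = 3, there are |A|^2 = 9 ordered sum pairs; collecting distinct values, A + A = {-30, -25, -20, -15, -10}, so |A + A| = 5. Thus K = 5/3. Here |A + A| = 2|A| − 1 = 5, the minimum possible — so K = 5/3 is minimal, which holds iff A is an arithmetic progression.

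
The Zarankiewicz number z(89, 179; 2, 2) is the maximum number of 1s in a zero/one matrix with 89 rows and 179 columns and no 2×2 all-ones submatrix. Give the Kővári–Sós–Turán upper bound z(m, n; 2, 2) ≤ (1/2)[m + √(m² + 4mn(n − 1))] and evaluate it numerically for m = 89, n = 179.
z(89, 179; 2, 2) ≤ (1/2)[89 + √(89² + 4·89·179·178)] = (1/2)[89 + √11350793] = 1729.0469

Kővári–Sós–Turán: let r_1, ..., r_89 be the row sums and z = Σ r_i the total number of 1s. Each pair of columns can share at most one row with both entries 1 (else a 2×2 all-ones block appears), so Σ_i C(r_i, 2) ≤ C(179, 2) = 15931. By convexity Σ_i C(r_i, 2) ≥ 89·C(z/89, 2) = z(z − 89)/(2·89), giving z² − 89z − 89·179·178 ≤ 0 and hence z ≤ (1/2)[89 + √(7921 + 4·2835718)] = (1/2)[89 + √11350793] ≈ (1/2)(89 + 3369.0938) = 1729.0469.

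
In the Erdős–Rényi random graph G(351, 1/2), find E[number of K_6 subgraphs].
E[# K_6] = C(351, 6) · (1/2)^C(6, 2) = 2488014510345 / 2^15 ≈ 75928177.195587

For each 6-subset S of vertices (there are C(351, 6) = 2488014510345 such S), let X_S = 1 if S induces a K_6 (all C(6, 2) = 15 edges present). Then P(X_S = 1) = (1/2)^15 = 1/32768. By linearity of expectation, E[# K_6] = C(351, 6) · (1/2)^15 = 2488014510345 / 32768 ≈ 75928177.195587.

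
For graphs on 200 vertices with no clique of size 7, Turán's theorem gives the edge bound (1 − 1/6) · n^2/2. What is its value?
Turán density bound = (5/6) · 200^2/2 = 50000/3 ≈ 16666.6667

Turán's theorem: ex(n, K_{r+1}) is achieved by the complete r-partite Turán graph T(n, r) with parts as balanced as possible, and is at most (1 − 1/r) · n^2/2. For r = 6, n = 200: the density bound is (5/6) · 40000/2 = 50000/3 ≈ 16666.6667. The integer-valued extremum is e(T(200, 6)) = 16666, which is strictly less than the density bound 50000/3 since 6 ∤ 200 (the parts of T(200, 6) cannot all be equal).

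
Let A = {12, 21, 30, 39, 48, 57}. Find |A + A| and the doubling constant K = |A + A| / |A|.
K = |A + A| / |A| = 11/6

Enumerate A + A = {a + b : a, b ∈ A}. With |A| = 6, there are |A|^2 = 36 ordered sum pairs; collecting distinct values, A + A = {24, 33, 42, 51, 60, 69, 78, 87, 96, 105, 114}, so |A + A| = 11. Thus K = 11/6. Here |A + A| = 2|A| − 1 = 11, the minimum possible — so K = 11/6 is minimal, which holds iff A is an arithmetic progression.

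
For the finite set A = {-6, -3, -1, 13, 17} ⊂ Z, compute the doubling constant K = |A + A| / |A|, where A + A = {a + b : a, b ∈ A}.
K = |A + A| / |A| = 15/5 = 3

Enumerate A + A = {a + b : a, b ∈ A}. With |A| = 5, there are |A|^2 = 25 ordered sum pairs; collecting distinct values, A + A = {-12, -9, -7, -6, -4, -2, 7, 10, 11, 12, 14, 16, 26, 30, 34}, so |A + A| = 15. Thus K = 15/5 = 3. For comparison, the minimum possible |A + A| over all 5-element sets is 2·5 − 1 = 9 (so min K = 9/5), attained only by arithmetic progressions.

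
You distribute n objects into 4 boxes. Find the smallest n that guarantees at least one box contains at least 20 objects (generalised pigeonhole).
n = (20 − 1)·4 + 1 = 77

By the generalised pigeonhole principle, to guarantee some box contains ≥ r objects we need more than (r − 1) · k objects total. Threshold: n = (r − 1) · k + 1. With r = 20 and k = 4: n = 19 · 4 + 1 = 76 + 1 = 77. For n = 76 = 19 · 4, we can put exactly 19 objects in every box, avoiding 20 in any single one — so 77 is tight.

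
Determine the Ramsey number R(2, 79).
R(2, 79) = 79

R(2, k) = k for all k ≥ 2: in a 2-colouring of K_k, either some edge is red (a red K_2) or all edges are blue (a blue K_k). And K_{78} coloured all-blue has no blue K_79, so R(2, 79) > 78. Hence R(2, 79) = 79.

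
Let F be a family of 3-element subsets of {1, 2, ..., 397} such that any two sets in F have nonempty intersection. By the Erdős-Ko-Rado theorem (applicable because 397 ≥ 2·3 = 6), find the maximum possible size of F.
max |F| = C(396, 2) = 78210

Erdős-Ko-Rado (1961): when n ≥ 2k, max |F| = C(n−1, k−1). The bound is attained by the star {A : i ∈ A} for any fixed i ∈ [n]. Here C(397−1, 3−1) = C(396, 2) = 78210.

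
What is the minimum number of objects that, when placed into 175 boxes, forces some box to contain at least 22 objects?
n = (22 − 1)·175 + 1 = 3676

By the generalised pigeonhole principle, to guarantee some box contains ≥ r objects we need more than (r − 1) · k objects total. Threshold: n = (r − 1) · k + 1. With r = 22 and k = 175: n = 21 · 175 + 1 = 3675 + 1 = 3676. For n = 3675 = 21 · 175, we can put exactly 21 objects in every box, avoiding 22 in any single one — so 3676 is tight.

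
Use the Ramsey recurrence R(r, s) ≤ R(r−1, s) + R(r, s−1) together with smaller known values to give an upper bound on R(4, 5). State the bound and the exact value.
R(4, 5) ≤ R(3, 5) + R(4, 4) = 14 + 18 = 32; exact value R(4, 5) = 25.

The Erdős–Szekeres recurrence R(r, s) ≤ R(r−1, s) + R(r, s−1) applied to (r, s) = (4, 5) gives
  R(4, 5) ≤ R(3, 5) + R(4, 4) = 14 + 18 = 32.
(Recall R(2, k) = k and R is symmetric.) The recurrence is not tight here (it gives 32, but the exact value is R(4, 5) = 25); the tight upper bound requires a sharper argument than the simple recurrence, combined with a lower-bound construction on K_{24}.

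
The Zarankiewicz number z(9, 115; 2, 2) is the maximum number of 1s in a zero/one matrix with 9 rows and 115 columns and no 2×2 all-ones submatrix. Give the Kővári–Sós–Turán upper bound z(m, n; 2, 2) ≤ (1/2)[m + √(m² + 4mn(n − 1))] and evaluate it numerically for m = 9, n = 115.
z(9, 115; 2, 2) ≤ (1/2)[9 + √(9² + 4·9·115·114)] = (1/2)[9 + √472041] = 348.0262

Kővári–Sós–Turán: let r_1, ..., r_9 be the row sums and z = Σ r_i the total number of 1s. Each pair of columns can share at most one row with both entries 1 (else a 2×2 all-ones block appears), so Σ_i C(r_i, 2) ≤ C(115, 2) = 6555. By convexity Σ_i C(r_i, 2) ≥ 9·C(z/9, 2) = z(z − 9)/(2·9), giving z² − 9z − 9·115·114 ≤ 0 and hence z ≤ (1/2)[9 + √(81 + 4·117990)] = (1/2)[9 + √472041] ≈ (1/2)(9 + 687.0524) = 348.0262.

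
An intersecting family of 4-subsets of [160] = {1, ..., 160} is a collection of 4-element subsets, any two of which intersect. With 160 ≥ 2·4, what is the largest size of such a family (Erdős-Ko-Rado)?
max |F| = C(159, 3) = 657359

The Erdős-Ko-Rado theorem states: for n ≥ 2k, an intersecting family of k-subsets of an n-element set has size at most C(n − 1, k − 1), with equality for 'star' families {A ⊆ [n] : |A| = k, i ∈ A} (fix an element i). For n = 160, k = 4: C(159, 3) = 657359.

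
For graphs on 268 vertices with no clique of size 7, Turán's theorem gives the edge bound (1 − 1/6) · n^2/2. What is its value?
Turán density bound = (5/6) · 268^2/2 = 89780/3 ≈ 29926.6667

Turán's theorem: ex(n, K_{r+1}) is achieved by the complete r-partite Turán graph T(n, r) with parts as balanced as possible, and is at most (1 − 1/r) · n^2/2. For r = 6, n = 268: the density bound is (5/6) · 71824/2 = 89780/3 ≈ 29926.6667. The integer-valued extremum is e(T(268, 6)) = 29926, which is strictly less than the density bound 89780/3 since 6 ∤ 268 (the parts of T(268, 6) cannot all be equal).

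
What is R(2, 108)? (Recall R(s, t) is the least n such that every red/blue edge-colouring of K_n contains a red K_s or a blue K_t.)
R(2, 108) = 108

R(2, k) = k for all k ≥ 2: in a 2-colouring of K_k, either some edge is red (a red K_2) or all edges are blue (a blue K_k). And K_{107} coloured all-blue has no blue K_108, so R(2, 108) > 107. Hence R(2, 108) = 108.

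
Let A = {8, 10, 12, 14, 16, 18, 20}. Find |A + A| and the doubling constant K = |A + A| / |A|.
K = |A + A| / |A| = 13/7

Enumerate A + A = {a + b : a, b ∈ A}. With |A| = 7, there are |A|^2 = 49 ordered sum pairs; collecting distinct values, A + A = {16, 18, 20, 22, 24, 26, 28, 30, 32, 34, 36, 38, 40}, so |A + A| = 13. Thus K = 13/7. Here |A + A| = 2|A| − 1 = 13, the minimum possible — so K = 13/7 is minimal, which holds iff A is an arithmetic progression.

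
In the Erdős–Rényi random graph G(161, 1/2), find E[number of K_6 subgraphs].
E[# K_6] = C(161, 6) · (1/2)^C(6, 2) = 22013638192 / 2^15 = 1375852387/2048 ≈ 671802.923340

For each 6-subset S of vertices (there are C(161, 6) = 22013638192 such S), let X_S = 1 if S induces a K_6 (all C(6, 2) = 15 edges present). Then P(X_S = 1) = (1/2)^15 = 1/32768. By linearity of expectation, E[# K_6] = C(161, 6) · (1/2)^15 = 22013638192 / 32768 = 1375852387/2048 ≈ 671802.923340.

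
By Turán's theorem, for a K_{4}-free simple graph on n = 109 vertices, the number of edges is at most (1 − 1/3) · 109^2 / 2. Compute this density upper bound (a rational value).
Turán density bound = (2/3) · 109^2/2 = 11881/3 ≈ 3960.3333

Turán's theorem: ex(n, K_{r+1}) is achieved by the complete r-partite Turán graph T(n, r) with parts as balanced as possible, and is at most (1 − 1/r) · n^2/2. For r = 3, n = 109: the density bound is (2/3) · 11881/2 = 11881/3 ≈ 3960.3333. The integer-valued extremum is e(T(109, 3)) = 3960, which is strictly less than the density bound 11881/3 since 3 ∤ 109 (the parts of T(109, 3) cannot all be equal).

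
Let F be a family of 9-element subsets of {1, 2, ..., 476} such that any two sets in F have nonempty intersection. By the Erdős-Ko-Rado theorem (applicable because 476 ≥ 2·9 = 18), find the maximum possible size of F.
max |F| = C(475, 8) = 60574805465706675

Erdős-Ko-Rado (1961): when n ≥ 2k, max |F| = C(n−1, k−1). The bound is attained by the star {A : i ∈ A} for any fixed i ∈ [n]. Here C(476−1, 9−1) = C(475, 8) = 60574805465706675.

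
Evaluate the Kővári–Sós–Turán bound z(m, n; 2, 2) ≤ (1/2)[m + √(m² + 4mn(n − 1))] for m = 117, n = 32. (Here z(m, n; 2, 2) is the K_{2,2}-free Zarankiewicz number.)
z(117, 32; 2, 2) ≤ (1/2)[117 + √(117² + 4·117·32·31)] = (1/2)[117 + √477945] = 404.1678

Kővári–Sós–Turán: let r_1, ..., r_117 be the row sums and z = Σ r_i the total number of 1s. Each pair of columns can share at most one row with both entries 1 (else a 2×2 all-ones block appears), so Σ_i C(r_i, 2) ≤ C(32, 2) = 496. By convexity Σ_i C(r_i, 2) ≥ 117·C(z/117, 2) = z(z − 117)/(2·117), giving z² − 117z − 117·32·31 ≤ 0 and hence z ≤ (1/2)[117 + √(13689 + 4·116064)] = (1/2)[117 + √477945] ≈ (1/2)(117 + 691.3357) = 404.1678.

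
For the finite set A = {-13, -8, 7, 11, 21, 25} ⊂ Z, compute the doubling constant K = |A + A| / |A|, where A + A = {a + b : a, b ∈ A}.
K = |A + A| / |A| = 20/6 = 10/3

Enumerate A + A = {a + b : a, b ∈ A}. With |A| = 6, there are |A|^2 = 36 ordered sum pairs; collecting distinct values, A + A = {-26, -21, -16, -6, -2, -1, 3, 8, 12, 13, 14, 17, 18, 22, 28, 32, 36, 42, 46, 50}, so |A + A| = 20. Thus K = 20/6 = 10/3. For comparison, the minimum possible |A + A| over all 6-element sets is 2·6 − 1 = 11 (so min K = 11/6), attained only by arithmetic progressions.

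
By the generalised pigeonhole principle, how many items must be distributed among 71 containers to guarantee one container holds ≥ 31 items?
n = (31 − 1)·71 + 1 = 2131

By the generalised pigeonhole principle, to guarantee some box contains ≥ r objects we need more than (r − 1) · k objects total. Threshold: n = (r − 1) · k + 1. With r = 31 and k = 71: n = 30 · 71 + 1 = 2130 + 1 = 2131. For n = 2130 = 30 · 71, we can put exactly 30 objects in every box, avoiding 31 in any single one — so 2131 is tight.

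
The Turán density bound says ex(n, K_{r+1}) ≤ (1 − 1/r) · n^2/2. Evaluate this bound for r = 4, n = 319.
Turán density bound = (3/4) · 319^2/2 = 305283/8 ≈ 38160.375

Turán's theorem: ex(n, K_{r+1}) is achieved by the complete r-partite Turán graph T(n, r) with parts as balanced as possible, and is at most (1 − 1/r) · n^2/2. For r = 4, n = 319: the density bound is (3/4) · 101761/2 = 305283/8 ≈ 38160.375. The integer-valued extremum is e(T(319, 4)) = 38160, which is strictly less than the density bound 305283/8 since 4 ∤ 319 (the parts of T(319, 4) cannot all be equal).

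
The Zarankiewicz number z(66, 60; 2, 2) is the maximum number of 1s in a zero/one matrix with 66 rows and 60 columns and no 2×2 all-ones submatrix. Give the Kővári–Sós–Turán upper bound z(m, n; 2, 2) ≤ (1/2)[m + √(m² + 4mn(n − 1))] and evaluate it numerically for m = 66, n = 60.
z(66, 60; 2, 2) ≤ (1/2)[66 + √(66² + 4·66·60·59)] = (1/2)[66 + √938916] = 517.4884

Kővári–Sós–Turán: let r_1, ..., r_66 be the row sums and z = Σ r_i the total number of 1s. Each pair of columns can share at most one row with both entries 1 (else a 2×2 all-ones block appears), so Σ_i C(r_i, 2) ≤ C(60, 2) = 1770. By convexity Σ_i C(r_i, 2) ≥ 66·C(z/66, 2) = z(z − 66)/(2·66), giving z² − 66z − 66·60·59 ≤ 0 and hence z ≤ (1/2)[66 + √(4356 + 4·233640)] = (1/2)[66 + √938916] ≈ (1/2)(66 + 968.9768) = 517.4884.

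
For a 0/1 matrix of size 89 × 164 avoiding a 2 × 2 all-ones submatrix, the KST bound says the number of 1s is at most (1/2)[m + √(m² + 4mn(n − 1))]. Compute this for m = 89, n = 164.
z(89, 164; 2, 2) ≤ (1/2)[89 + √(89² + 4·89·164·163)] = (1/2)[89 + √9524513] = 1587.5905

Kővári–Sós–Turán: let r_1, ..., r_89 be the row sums and z = Σ r_i the total number of 1s. Each pair of columns can share at most one row with both entries 1 (else a 2×2 all-ones block appears), so Σ_i C(r_i, 2) ≤ C(164, 2) = 13366. By convexity Σ_i C(r_i, 2) ≥ 89·C(z/89, 2) = z(z − 89)/(2·89), giving z² − 89z − 89·164·163 ≤ 0 and hence z ≤ (1/2)[89 + √(7921 + 4·2379148)] = (1/2)[89 + √9524513] ≈ (1/2)(89 + 3086.181) = 1587.5905.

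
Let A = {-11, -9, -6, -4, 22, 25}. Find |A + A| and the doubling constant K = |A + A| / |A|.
K = |A + A| / |A| = 19/6

Enumerate A + A = {a + b : a, b ∈ A}. With |A| = 6, there are |A|^2 = 36 ordered sum pairs; collecting distinct values, A + A = {-22, -20, -18, -17, -15, -13, -12, -10, -8, 11, 13, 14, 16, 18, 19, 21, 44, 47, 50}, so |A + A| = 19. Thus K = 19/6. For comparison, the minimum possible |A + A| over all 6-element sets is 2·6 − 1 = 11 (so min K = 11/6), attained only by arithmetic progressions.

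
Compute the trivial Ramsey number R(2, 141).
R(2, 141) = 141

R(2, k) = k for all k ≥ 2: in a 2-colouring of K_k, either some edge is red (a red K_2) or all edges are blue (a blue K_k). And K_{140} coloured all-blue has no blue K_141, so R(2, 141) > 140. Hence R(2, 141) = 141.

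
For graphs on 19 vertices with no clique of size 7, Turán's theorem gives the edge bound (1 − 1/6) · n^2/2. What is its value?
Turán density bound = (5/6) · 19^2/2 = 1805/12 ≈ 150.4167

Turán's theorem: ex(n, K_{r+1}) is achieved by the complete r-partite Turán graph T(n, r) with parts as balanced as possible, and is at most (1 − 1/r) · n^2/2. For r = 6, n = 19: the density bound is (5/6) · 361/2 = 1805/12 ≈ 150.4167. The integer-valued extremum is e(T(19, 6)) = 150, which is strictly less than the density bound 1805/12 since 6 ∤ 19 (the parts of T(19, 6) cannot all be equal).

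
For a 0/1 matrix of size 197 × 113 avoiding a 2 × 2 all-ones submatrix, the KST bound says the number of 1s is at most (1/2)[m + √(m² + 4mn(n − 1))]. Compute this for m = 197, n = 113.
z(197, 113; 2, 2) ≤ (1/2)[197 + √(197² + 4·197·113·112)] = (1/2)[197 + √10011737] = 1680.5664

Kővári–Sós–Turán: let r_1, ..., r_197 be the row sums and z = Σ r_i the total number of 1s. Each pair of columns can share at most one row with both entries 1 (else a 2×2 all-ones block appears), so Σ_i C(r_i, 2) ≤ C(113, 2) = 6328. By convexity Σ_i C(r_i, 2) ≥ 197·C(z/197, 2) = z(z − 197)/(2·197), giving z² − 197z − 197·113·112 ≤ 0 and hence z ≤ (1/2)[197 + √(38809 + 4·2493232)] = (1/2)[197 + √10011737] ≈ (1/2)(197 + 3164.1329) = 1680.5664.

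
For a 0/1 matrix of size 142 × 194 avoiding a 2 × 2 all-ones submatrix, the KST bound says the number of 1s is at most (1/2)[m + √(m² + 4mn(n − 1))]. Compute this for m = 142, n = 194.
z(142, 194; 2, 2) ≤ (1/2)[142 + √(142² + 4·142·194·193)] = (1/2)[142 + √21287220] = 2377.9038

Kővári–Sós–Turán: let r_1, ..., r_142 be the row sums and z = Σ r_i the total number of 1s. Each pair of columns can share at most one row with both entries 1 (else a 2×2 all-ones block appears), so Σ_i C(r_i, 2) ≤ C(194, 2) = 18721. By convexity Σ_i C(r_i, 2) ≥ 142·C(z/142, 2) = z(z − 142)/(2·142), giving z² − 142z − 142·194·193 ≤ 0 and hence z ≤ (1/2)[142 + √(20164 + 4·5316764)] = (1/2)[142 + √21287220] ≈ (1/2)(142 + 4613.8075) = 2377.9038.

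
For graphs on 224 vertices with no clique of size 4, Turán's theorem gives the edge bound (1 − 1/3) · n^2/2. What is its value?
Turán density bound = (2/3) · 224^2/2 = 50176/3 ≈ 16725.3333

Turán's theorem: ex(n, K_{r+1}) is achieved by the complete r-partite Turán graph T(n, r) with parts as balanced as possible, and is at most (1 − 1/r) · n^2/2. For r = 3, n = 224: the density bound is (2/3) · 50176/2 = 50176/3 ≈ 16725.3333. The integer-valued extremum is e(T(224, 3)) = 16725, which is strictly less than the density bound 50176/3 since 3 ∤ 224 (the parts of T(224, 3) cannot all be equal).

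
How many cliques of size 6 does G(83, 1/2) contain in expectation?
E[# K_6] = C(83, 6) · (1/2)^C(6, 2) = 377447148 / 2^15 = 94361787/8192 ≈ 11518.772827

For each 6-subset S of vertices (there are C(83, 6) = 377447148 such S), let X_S = 1 if S induces a K_6 (all C(6, 2) = 15 edges present). Then P(X_S = 1) = (1/2)^15 = 1/32768. By linearity of expectation, E[# K_6] = C(83, 6) · (1/2)^15 = 377447148 / 32768 = 94361787/8192 ≈ 11518.772827.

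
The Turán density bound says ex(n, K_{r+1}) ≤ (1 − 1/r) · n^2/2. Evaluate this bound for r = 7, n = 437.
Turán density bound = (6/7) · 437^2/2 = 572907/7 ≈ 81843.8571

Turán's theorem: ex(n, K_{r+1}) is achieved by the complete r-partite Turán graph T(n, r) with parts as balanced as possible, and is at most (1 − 1/r) · n^2/2. For r = 7, n = 437: the density bound is (6/7) · 190969/2 = 572907/7 ≈ 81843.8571. The integer-valued extremum is e(T(437, 7)) = 81843, which is strictly less than the density bound 572907/7 since 7 ∤ 437 (the parts of T(437, 7) cannot all be equal).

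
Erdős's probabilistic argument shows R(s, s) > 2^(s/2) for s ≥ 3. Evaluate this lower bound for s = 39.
2^(39/2) = 741455.2002; so R(39, 39) > 741455.2002

Colour each edge of K_n uniformly at random with red/blue. The expected number of monochromatic K_39 is C(n, 39) · 2 · 2^(−C(39,2)). If C(n, 39) · 2^(1 − C(39,2)) < 1, then with positive probability no monochromatic K_39 exists, so R(39, 39) > n. The standard estimate C(n, 39) ≤ n^39/39! shows this inequality holds whenever n ≤ 2^(39/2) (since 39! · 2^(C(39,2) − 1) > 2^(39^2/2) ≥ n^39). Hence R(39, 39) > 2^(39/2) = 741455.2002.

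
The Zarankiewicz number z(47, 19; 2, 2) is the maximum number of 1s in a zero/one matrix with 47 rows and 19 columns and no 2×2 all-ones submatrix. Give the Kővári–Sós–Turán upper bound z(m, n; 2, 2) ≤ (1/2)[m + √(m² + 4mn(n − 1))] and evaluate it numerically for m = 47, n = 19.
z(47, 19; 2, 2) ≤ (1/2)[47 + √(47² + 4·47·19·18)] = (1/2)[47 + √66505] = 152.4428

Kővári–Sós–Turán: let r_1, ..., r_47 be the row sums and z = Σ r_i the total number of 1s. Each pair of columns can share at most one row with both entries 1 (else a 2×2 all-ones block appears), so Σ_i C(r_i, 2) ≤ C(19, 2) = 171. By convexity Σ_i C(r_i, 2) ≥ 47·C(z/47, 2) = z(z − 47)/(2·47), giving z² − 47z − 47·19·18 ≤ 0 and hence z ≤ (1/2)[47 + √(2209 + 4·16074)] = (1/2)[47 + √66505] ≈ (1/2)(47 + 257.8856) = 152.4428.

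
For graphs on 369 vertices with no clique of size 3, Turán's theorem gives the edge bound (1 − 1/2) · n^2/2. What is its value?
Turán density bound = (1/2) · 369^2/2 = 136161/4 ≈ 34040.25

Turán's theorem: ex(n, K_{r+1}) is achieved by the complete r-partite Turán graph T(n, r) with parts as balanced as possible, and is at most (1 − 1/r) · n^2/2. For r = 2, n = 369: the density bound is (1/2) · 136161/2 = 136161/4 ≈ 34040.25. The integer-valued extremum is e(T(369, 2)) = 34040, which is strictly less than the density bound 136161/4 since 2 ∤ 369 (the parts of T(369, 2) cannot all be equal).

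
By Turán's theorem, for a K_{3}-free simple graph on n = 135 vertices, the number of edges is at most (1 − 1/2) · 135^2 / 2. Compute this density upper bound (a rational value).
Turán density bound = (1/2) · 135^2/2 = 18225/4 ≈ 4556.25

Turán's theorem: ex(n, K_{r+1}) is achieved by the complete r-partite Turán graph T(n, r) with parts as balanced as possible, and is at most (1 − 1/r) · n^2/2. For r = 2, n = 135: the density bound is (1/2) · 18225/2 = 18225/4 ≈ 4556.25. The integer-valued extremum is e(T(135, 2)) = 4556, which is strictly less than the density bound 18225/4 since 2 ∤ 135 (the parts of T(135, 2) cannot all be equal).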